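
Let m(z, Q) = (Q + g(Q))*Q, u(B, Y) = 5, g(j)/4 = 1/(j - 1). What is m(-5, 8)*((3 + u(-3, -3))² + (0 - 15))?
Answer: 3360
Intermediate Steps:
g(j) = 4/(-1 + j) (g(j) = 4/(j - 1) = 4/(-1 + j))
m(z, Q) = Q*(Q + 4/(-1 + Q)) (m(z, Q) = (Q + 4/(-1 + Q))*Q = Q*(Q + 4/(-1 + Q)))
m(-5, 8)*((3 + u(-3, -3))² + (0 - 15)) = (8*(4 + 8*(-1 + 8))/(-1 + 8))*((3 + 5)² + (0 - 15)) = (8*(4 + 8*7)/7)*(8² - 15) = (8*(⅐)*(4 + 56))*(64 - 15) = (8*(⅐)*60)*49 = (480/7)*49 = 3360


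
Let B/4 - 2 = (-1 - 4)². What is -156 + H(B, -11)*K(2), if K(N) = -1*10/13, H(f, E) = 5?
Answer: -2078/13 ≈ -159.85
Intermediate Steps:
B = 108 (B = 8 + 4*(-1 - 4)² = 8 + 4*(-5)² = 8 + 4*25 = 8 + 100 = 108)
K(N) = -10/13 (K(N) = -10*1/13 = -10/13)
-156 + H(B, -11)*K(2) = -156 + 5*(-10/13) = -156 - 50/13 = -2078/13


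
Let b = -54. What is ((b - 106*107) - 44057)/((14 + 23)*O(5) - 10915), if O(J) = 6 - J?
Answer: 55453/10878 ≈ 5.0977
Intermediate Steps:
((b - 106*107) - 44057)/((14 + 23)*O(5) - 10915) = ((-54 - 106*107) - 44057)/((14 + 23)*(6 - 1*5) - 10915) = ((-54 - 11342) - 44057)/(37*(6 - 5) - 10915) = (-11396 - 44057)/(37*1 - 10915) = -55453/(37 - 10915) = -55453/(-10878) = -55453*(-1/10878) = 55453/10878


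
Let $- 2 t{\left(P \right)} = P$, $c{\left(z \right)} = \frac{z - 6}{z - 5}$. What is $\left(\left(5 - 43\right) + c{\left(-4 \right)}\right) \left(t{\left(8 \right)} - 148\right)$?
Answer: $\frac{50464}{9} \approx 5607.1$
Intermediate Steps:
$c{\left(z \right)} = \frac{-6 + z}{-5 + z}$
$t{\left(P \right)} = - \frac{P}{2}$
$\left(\left(5 - 43\right) + c{\left(-4 \right)}\right) \left(t{\left(8 \right)} - 148\right) = \left(\left(5 - 43\right) + \frac{-6 - 4}{-5 - 4}\right) \left(\left(- \frac{1}{2}\right) 8 - 148\right) = \left(-38 + \frac{1}{-9} \left(-10\right)\right) \left(-4 - 148\right) = \left(-38 - - \frac{10}{9}\right) \left(-152\right) = \left(-38 + \frac{10}{9}\right) \left(-152\right) = \left(- \frac{332}{9}\right) \left(-152\right) = \frac{50464}{9}$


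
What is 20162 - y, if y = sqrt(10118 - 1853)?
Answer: 20162 - sqrt(8265) ≈ 20071.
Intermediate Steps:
y = sqrt(8265) ≈ 90.912
20162 - y = 20162 - sqrt(8265)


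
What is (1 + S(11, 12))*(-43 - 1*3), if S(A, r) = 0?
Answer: -46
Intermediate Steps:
(1 + S(11, 12))*(-43 - 1*3) = (1 + 0)*(-43 - 1*3) = 1*(-43 - 3) = 1*(-46) = -46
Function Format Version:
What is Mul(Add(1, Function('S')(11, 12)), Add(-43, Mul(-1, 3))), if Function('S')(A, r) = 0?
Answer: -46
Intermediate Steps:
Mul(Add(1, Function('S')(11, 12)), Add(-43, Mul(-1, 3))) = Mul(Add(1, 0), Add(-43, Mul(-1, 3))) = Mul(1, Add(-43, -3)) = Mul(1, -46) = -46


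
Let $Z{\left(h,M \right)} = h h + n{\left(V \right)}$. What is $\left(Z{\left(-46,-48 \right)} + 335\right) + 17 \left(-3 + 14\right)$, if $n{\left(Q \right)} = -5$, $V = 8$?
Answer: $2633$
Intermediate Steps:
$Z{\left(h,M \right)} = -5 + h^{2}$ ($Z{\left(h,M \right)} = h h - 5 = h^{2} - 5 = -5 + h^{2}$)
$\left(Z{\left(-46,-48 \right)} + 335\right) + 17 \left(-3 + 14\right) = \left(\left(-5 + \left(-46\right)^{2}\right) + 335\right) + 17 \left(-3 + 14\right) = \left(\left(-5 + 2116\right) + 335\right) + 17 \cdot 11 = \left(2111 + 335\right) + 187 = 2446 + 187 = 2633$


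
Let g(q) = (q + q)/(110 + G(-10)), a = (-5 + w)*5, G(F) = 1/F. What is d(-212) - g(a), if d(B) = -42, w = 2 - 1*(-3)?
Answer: -42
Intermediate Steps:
w = 5 (w = 2 + 3 = 5)
a = 0 (a = (-5 + 5)*5 = 0*5 = 0)
g(q) = 20*q/1099 (g(q) = (q + q)/(110 + 1/(-10)) = (2*q)/(110 - ⅒) = (2*q)/(1099/10) = (2*q)*(10/1099) = 20*q/1099)
d(-212) - g(a) = -42 - 20*0/1099 = -42 - 1*0 = -42 + 0 = -42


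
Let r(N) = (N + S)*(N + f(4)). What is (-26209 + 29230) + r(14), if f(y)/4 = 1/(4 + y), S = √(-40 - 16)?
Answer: 3224 + 29*I*√14 ≈ 3224.0 + 108.51*I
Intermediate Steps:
S = 2*I*√14 (S = √(-56) = 2*I*√14 ≈ 7.4833*I)
f(y) = 4/(4 + y)
r(N) = (½ + N)*(N + 2*I*√14) (r(N) = (N + 2*I*√14)*(N + 4/(4 + 4)) = (N + 2*I*√14)*(N + 4/8) = (N + 2*I*√14)*(N + 4*(⅛)) = (N + 2*I*√14)*(N + ½) = (N + 2*I*√14)*(½ + N) = (½ + N)*(N + 2*I*√14))
(-26209 + 29230) + r(14) = (-26209 + 29230) + (14² + (½)*14 + I*√14 + 2*I*14*√14) = 3021 + (196 + 7 + I*√14 + 28*I*√14) = 3021 + (203 + 29*I*√14) = 3224 + 29*I*√14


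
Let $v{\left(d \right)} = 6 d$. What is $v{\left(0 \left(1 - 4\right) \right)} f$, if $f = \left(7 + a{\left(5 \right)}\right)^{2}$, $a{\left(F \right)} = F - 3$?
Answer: $0$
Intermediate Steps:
$a{\left(F \right)} = -3 + F$ ($a{\left(F \right)} = F - 3 = -3 + F$)
$f = 81$ ($f = \left(7 + \left(-3 + 5\right)\right)^{2} = \left(7 + 2\right)^{2} = 9^{2} = 81$)
$v{\left(0 \left(1 - 4\right) \right)} f = 6 \cdot 0 \left(1 - 4\right) 81 = 6 \cdot 0 \left(-3\right) 81 = 6 \cdot 0 \cdot 81 = 0 \cdot 81 = 0$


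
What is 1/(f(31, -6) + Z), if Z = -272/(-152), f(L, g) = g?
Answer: -19/80 ≈ -0.23750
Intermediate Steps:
Z = 34/19 (Z = -272*(-1/152) = 34/19 ≈ 1.7895)
1/(f(31, -6) + Z) = 1/(-6 + 34/19) = 1/(-80/19) = -19/80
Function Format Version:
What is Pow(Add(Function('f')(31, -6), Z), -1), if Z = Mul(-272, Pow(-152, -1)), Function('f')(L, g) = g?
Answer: Rational(-19, 80) ≈ -0.23750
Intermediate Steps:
Z = Rational(34, 19) (Z = Mul(-272, Rational(-1, 152)) = Rational(34, 19) ≈ 1.7895)
Pow(Add(Function('f')(31, -6), Z), -1) = Pow(Add(-6, Rational(34, 19)), -1) = Pow(Rational(-80, 19), -1) = Rational(-19, 80)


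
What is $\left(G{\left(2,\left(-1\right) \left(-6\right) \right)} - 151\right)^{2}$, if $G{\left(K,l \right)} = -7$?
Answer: $24964$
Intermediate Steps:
$\left(G{\left(2,\left(-1\right) \left(-6\right) \right)} - 151\right)^{2} = \left(-7 - 151\right)^{2} = \left(-158\right)^{2} = 24964$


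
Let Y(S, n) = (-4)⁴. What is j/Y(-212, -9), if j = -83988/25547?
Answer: -20997/1635008 ≈ -0.012842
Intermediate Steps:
Y(S, n) = 256
j = -83988/25547 (j = -83988*1/25547 = -83988/25547 ≈ -3.2876)
j/Y(-212, -9) = -83988/25547/256 = -83988/25547*1/256 = -20997/1635008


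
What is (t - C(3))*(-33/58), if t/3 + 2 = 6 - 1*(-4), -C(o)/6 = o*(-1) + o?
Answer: -396/29 ≈ -13.655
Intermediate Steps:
C(o) = 0 (C(o) = -6*(o*(-1) + o) = -6*(-o + o) = -6*0 = 0)
t = 24 (t = -6 + 3*(6 - 1*(-4)) = -6 + 3*(6 + 4) = -6 + 3*10 = -6 + 30 = 24)
(t - C(3))*(-33/58) = (24 - 1*0)*(-33/58) = (24 + 0)*(-33*1/58) = 24*(-33/58) = -396/29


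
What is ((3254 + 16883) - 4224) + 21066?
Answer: 36979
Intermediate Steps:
((3254 + 16883) - 4224) + 21066 = (20137 - 4224) + 21066 = 15913 + 21066 = 36979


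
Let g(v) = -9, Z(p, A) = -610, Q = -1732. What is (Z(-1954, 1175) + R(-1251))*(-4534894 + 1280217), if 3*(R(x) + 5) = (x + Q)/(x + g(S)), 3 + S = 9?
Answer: 7556438920409/3780 ≈ 1.9991e+9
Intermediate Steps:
S = 6 (S = -3 + 9 = 6)
R(x) = -5 + (-1732 + x)/(3*(-9 + x)) (R(x) = -5 + ((x - 1732)/(x - 9))/3 = -5 + ((-1732 + x)/(-9 + x))/3 = -5 + (-1732 + x)/(3*(-9 + x)))
(Z(-1954, 1175) + R(-1251))*(-4534894 + 1280217) = (-610 + (-1597 - 14*(-1251))/(3*(-9 - 1251)))*(-4534894 + 1280217) = (-610 + (⅓)*(-1597 + 17514)/(-1260))*(-3254677) = (-610 + (⅓)*(-1/1260)*15917)*(-3254677) = (-610 - 15917/3780)*(-3254677) = -2321717/3780*(-3254677) = 7556438920409/3780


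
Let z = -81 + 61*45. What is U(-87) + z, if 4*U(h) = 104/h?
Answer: 231742/87 ≈ 2663.7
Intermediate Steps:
z = 2664 (z = -81 + 2745 = 2664)
U(h) = 26/h (U(h) = (104/h)/4 = 26/h)
U(-87) + z = 26/(-87) + 2664 = 26*(-1/87) + 2664 = -26/87 + 2664 = 231742/87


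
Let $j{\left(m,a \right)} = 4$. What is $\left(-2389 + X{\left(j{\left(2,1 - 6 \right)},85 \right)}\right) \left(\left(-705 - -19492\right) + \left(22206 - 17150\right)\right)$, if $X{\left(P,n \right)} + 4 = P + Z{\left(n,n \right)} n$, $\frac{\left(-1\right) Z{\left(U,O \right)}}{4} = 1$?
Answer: $-65067547$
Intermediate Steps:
$Z{\left(U,O \right)} = -4$ ($Z{\left(U,O \right)} = \left(-4\right) 1 = -4$)
$X{\left(P,n \right)} = -4 + P - 4 n$ ($X{\left(P,n \right)} = -4 + \left(P - 4 n\right) = -4 + P - 4 n$)
$\left(-2389 + X{\left(j{\left(2,1 - 6 \right)},85 \right)}\right) \left(\left(-705 - -19492\right) + \left(22206 - 17150\right)\right) = \left(-2389 - 340\right) \left(\left(-705 - -19492\right) + \left(22206 - 17150\right)\right) = \left(-2389 - 340\right) \left(\left(-705 + 19492\right) + 5056\right) = \left(-2389 - 340\right) \left(18787 + 5056\right) = \left(-2729\right) 23843 = -65067547$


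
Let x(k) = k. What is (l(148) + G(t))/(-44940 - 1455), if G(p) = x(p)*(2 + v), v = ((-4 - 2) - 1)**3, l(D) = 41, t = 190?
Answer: 21583/15465 ≈ 1.3956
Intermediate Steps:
v = -343 (v = (-6 - 1)**3 = (-7)**3 = -343)
G(p) = -341*p (G(p) = p*(2 - 343) = p*(-341) = -341*p)
(l(148) + G(t))/(-44940 - 1455) = (41 - 341*190)/(-44940 - 1455) = (41 - 64790)/(-46395) = -64749*(-1/46395) = 21583/15465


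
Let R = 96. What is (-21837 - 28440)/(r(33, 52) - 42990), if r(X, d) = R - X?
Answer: 16759/14309 ≈ 1.1712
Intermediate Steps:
r(X, d) = 96 - X
(-21837 - 28440)/(r(33, 52) - 42990) = (-21837 - 28440)/((96 - 1*33) - 42990) = -50277/((96 - 33) - 42990) = -50277/(63 - 42990) = -50277/(-42927) = -50277*(-1/42927) = 16759/14309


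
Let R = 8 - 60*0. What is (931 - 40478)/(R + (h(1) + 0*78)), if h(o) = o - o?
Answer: -39547/8 ≈ -4943.4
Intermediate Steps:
h(o) = 0
R = 8 (R = 8 + 0 = 8)
(931 - 40478)/(R + (h(1) + 0*78)) = (931 - 40478)/(8 + (0 + 0*78)) = -39547/(8 + (0 + 0)) = -39547/(8 + 0) = -39547/8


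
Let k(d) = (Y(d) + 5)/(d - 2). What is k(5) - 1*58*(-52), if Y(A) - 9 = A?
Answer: 9067/3 ≈ 3022.3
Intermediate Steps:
Y(A) = 9 + A
k(d) = (14 + d)/(-2 + d) (k(d) = ((9 + d) + 5)/(d - 2) = (14 + d)/(-2 + d))
k(5) - 1*58*(-52) = (14 + 5)/(-2 + 5) - 1*58*(-52) = 19/3 - 58*(-52) = (1/3)*19 + 3016 = 19/3 + 3016 = 9067/3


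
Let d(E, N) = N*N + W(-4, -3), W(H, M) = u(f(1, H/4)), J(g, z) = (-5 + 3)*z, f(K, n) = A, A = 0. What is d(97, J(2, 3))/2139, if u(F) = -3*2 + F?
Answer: 10/713 ≈ 0.014025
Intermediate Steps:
f(K, n) = 0
u(F) = -6 + F
J(g, z) = -2*z
W(H, M) = -6 (W(H, M) = -6 + 0 = -6)
d(E, N) = -6 + N**2 (d(E, N) = N*N - 6 = N**2 - 6 = -6 + N**2)
d(97, J(2, 3))/2139 = (-6 + (-2*3)**2)/2139 = (-6 + (-6)**2)*(1/2139) = (-6 + 36)*(1/2139) = 30*(1/2139) = 10/713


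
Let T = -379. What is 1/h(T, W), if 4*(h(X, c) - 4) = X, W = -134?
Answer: -4/363 ≈ -0.011019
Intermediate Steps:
h(X, c) = 4 + X/4
1/h(T, W) = 1/(4 + (¼)*(-379)) = 1/(4 - 379/4) = 1/(-363/4) = -4/363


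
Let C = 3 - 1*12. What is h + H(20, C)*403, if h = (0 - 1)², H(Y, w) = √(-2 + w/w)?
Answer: 1 + 403*I ≈ 1.0 + 403.0*I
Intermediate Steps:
C = -9 (C = 3 - 12 = -9)
H(Y, w) = I (H(Y, w) = √(-2 + 1) = √(-1) = I)
h = 1 (h = (-1)² = 1)
h + H(20, C)*403 = 1 + I*403 = 1 + 403*I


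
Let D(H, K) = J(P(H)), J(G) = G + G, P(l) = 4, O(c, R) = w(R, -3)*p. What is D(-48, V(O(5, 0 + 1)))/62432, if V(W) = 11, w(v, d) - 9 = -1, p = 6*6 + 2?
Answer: 1/7804 ≈ 0.00012814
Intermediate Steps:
p = 38 (p = 36 + 2 = 38)
w(v, d) = 8 (w(v, d) = 9 - 1 = 8)
O(c, R) = 304 (O(c, R) = 8*38 = 304)
J(G) = 2*G
D(H, K) = 8 (D(H, K) = 2*4 = 8)
D(-48, V(O(5, 0 + 1)))/62432 = 8/62432 = 8*(1/62432) = 1/7804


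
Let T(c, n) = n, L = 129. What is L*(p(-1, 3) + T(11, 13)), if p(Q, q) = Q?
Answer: 1548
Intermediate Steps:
L*(p(-1, 3) + T(11, 13)) = 129*(-1 + 13) = 129*12 = 1548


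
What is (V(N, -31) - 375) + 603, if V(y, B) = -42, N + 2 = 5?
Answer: 186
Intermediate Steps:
N = 3 (N = -2 + 5 = 3)
(V(N, -31) - 375) + 603 = (-42 - 375) + 603 = -417 + 603 = 186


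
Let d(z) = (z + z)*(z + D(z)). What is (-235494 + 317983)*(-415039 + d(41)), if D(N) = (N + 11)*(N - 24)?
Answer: -27979361421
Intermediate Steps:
D(N) = (-24 + N)*(11 + N) (D(N) = (11 + N)*(-24 + N) = (-24 + N)*(11 + N))
d(z) = 2*z*(-264 + z**2 - 12*z) (d(z) = (z + z)*(z + (-264 + z**2 - 13*z)) = (2*z)*(-264 + z**2 - 12*z) = 2*z*(-264 + z**2 - 12*z))
(-235494 + 317983)*(-415039 + d(41)) = (-235494 + 317983)*(-415039 + 2*41*(-264 + 41**2 - 12*41)) = 82489*(-415039 + 2*41*(-264 + 1681 - 492)) = 82489*(-415039 + 2*41*925) = 82489*(-415039 + 75850) = 82489*(-339189) = -27979361421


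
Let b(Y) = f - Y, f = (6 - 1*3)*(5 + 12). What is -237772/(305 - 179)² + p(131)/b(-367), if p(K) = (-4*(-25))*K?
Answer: 13573363/829521 ≈ 16.363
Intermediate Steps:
f = 51 (f = (6 - 3)*17 = 3*17 = 51)
b(Y) = 51 - Y
p(K) = 100*K
-237772/(305 - 179)² + p(131)/b(-367) = -237772/(305 - 179)² + (100*131)/(51 - 1*(-367)) = -237772/(126²) + 13100/(51 + 367) = -237772/15876 + 13100/418 = -237772*1/15876 + 13100*(1/418) = -59443/3969 + 6550/209 = 13573363/829521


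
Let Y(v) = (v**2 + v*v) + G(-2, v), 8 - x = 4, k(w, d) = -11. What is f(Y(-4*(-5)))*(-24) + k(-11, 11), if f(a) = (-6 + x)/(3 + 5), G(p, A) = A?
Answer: -5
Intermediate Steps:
x = 4 (x = 8 - 1*4 = 8 - 4 = 4)
Y(v) = v + 2*v**2 (Y(v) = (v**2 + v*v) + v = (v**2 + v**2) + v = 2*v**2 + v = v + 2*v**2)
f(a) = -1/4 (f(a) = (-6 + 4)/(3 + 5) = -2/8 = -2*1/8 = -1/4)
f(Y(-4*(-5)))*(-24) + k(-11, 11) = -1/4*(-24) - 11 = 6 - 11 = -5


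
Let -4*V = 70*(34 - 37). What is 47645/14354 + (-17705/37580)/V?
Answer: 4687353259/1415986215 ≈ 3.3103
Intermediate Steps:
V = 105/2 (V = -35*(34 - 37)/2 = -35*(-3)/2 = -1/4*(-210) = 105/2 ≈ 52.500)
47645/14354 + (-17705/37580)/V = 47645/14354 + (-17705/37580)/(105/2) = 47645*(1/14354) - 17705*1/37580*(2/105) = 47645/14354 - 3541/7516*2/105 = 47645/14354 - 3541/394590 = 4687353259/1415986215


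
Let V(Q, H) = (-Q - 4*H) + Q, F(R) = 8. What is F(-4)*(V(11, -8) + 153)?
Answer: 1480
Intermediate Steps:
V(Q, H) = -4*H
F(-4)*(V(11, -8) + 153) = 8*(-4*(-8) + 153) = 8*(32 + 153) = 8*185 = 1480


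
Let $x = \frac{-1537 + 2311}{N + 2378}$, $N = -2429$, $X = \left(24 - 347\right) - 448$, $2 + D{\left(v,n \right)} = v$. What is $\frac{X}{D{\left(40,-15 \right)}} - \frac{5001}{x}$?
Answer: $\frac{252644}{817} \approx 309.23$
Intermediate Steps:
$D{\left(v,n \right)} = -2 + v$
$X = -771$ ($X = -323 + \left(-806 + 358\right) = -323 - 448 = -771$)
$x = - \frac{258}{17}$ ($x = \frac{-1537 + 2311}{-2429 + 2378} = \frac{774}{-51} = 774 \left(- \frac{1}{51}\right) = - \frac{258}{17} \approx -15.176$)
$\frac{X}{D{\left(40,-15 \right)}} - \frac{5001}{x} = - \frac{771}{-2 + 40} - \frac{5001}{- \frac{258}{17}} = - \frac{771}{38} - - \frac{28339}{86} = \left(-771\right) \frac{1}{38} + \frac{28339}{86} = - \frac{771}{38} + \frac{28339}{86} = \frac{252644}{817}$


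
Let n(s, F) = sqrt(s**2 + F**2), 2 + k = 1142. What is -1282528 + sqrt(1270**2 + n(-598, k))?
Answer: -1282528 + sqrt(1612900 + 2*sqrt(414301)) ≈ -1.2813e+6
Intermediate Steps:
k = 1140 (k = -2 + 1142 = 1140)
n(s, F) = sqrt(F**2 + s**2)
-1282528 + sqrt(1270**2 + n(-598, k)) = -1282528 + sqrt(1270**2 + sqrt(1140**2 + (-598)**2)) = -1282528 + sqrt(1612900 + sqrt(1299600 + 357604)) = -1282528 + sqrt(1612900 + sqrt(1657204)) = -1282528 + sqrt(1612900 + 2*sqrt(414301))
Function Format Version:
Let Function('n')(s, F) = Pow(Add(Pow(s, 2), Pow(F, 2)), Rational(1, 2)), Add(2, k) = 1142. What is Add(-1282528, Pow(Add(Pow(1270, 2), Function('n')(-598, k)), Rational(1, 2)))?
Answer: Add(-1282528, Pow(Add(1612900, Mul(2, Pow(414301, Rational(1, 2)))), Rational(1, 2))) ≈ -1.2813e+6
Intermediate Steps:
k = 1140 (k = Add(-2, 1142) = 1140)
Function('n')(s, F) = Pow(Add(Pow(F, 2), Pow(s, 2)), Rational(1, 2))
Add(-1282528, Pow(Add(Pow(1270, 2), Function('n')(-598, k)), Rational(1, 2))) = Add(-1282528, Pow(Add(Pow(1270, 2), Pow(Add(Pow(1140, 2), Pow(-598, 2)), Rational(1, 2))), Rational(1, 2))) = Add(-1282528, Pow(Add(1612900, Pow(Add(1299600, 357604), Rational(1, 2))), Rational(1, 2))) = Add(-1282528, Pow(Add(1612900, Pow(1657204, Rational(1, 2))), Rational(1, 2))) = Add(-1282528, Pow(Add(1612900, Mul(2, Pow(414301, Rational(1, 2)))), Rational(1, 2)))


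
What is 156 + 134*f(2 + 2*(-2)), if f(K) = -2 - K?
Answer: 156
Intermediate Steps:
156 + 134*f(2 + 2*(-2)) = 156 + 134*(-2 - (2 + 2*(-2))) = 156 + 134*(-2 - (2 - 4)) = 156 + 134*(-2 - 1*(-2)) = 156 + 134*(-2 + 2) = 156 + 134*0 = 156 + 0 = 156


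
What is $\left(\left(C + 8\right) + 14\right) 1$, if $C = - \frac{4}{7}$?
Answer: $\frac{150}{7} \approx 21.429$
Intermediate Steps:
$C = - \frac{4}{7}$ ($C = \left(-4\right) \frac{1}{7} = - \frac{4}{7} \approx -0.57143$)
$\left(\left(C + 8\right) + 14\right) 1 = \left(\left(- \frac{4}{7} + 8\right) + 14\right) 1 = \left(\frac{52}{7} + 14\right) 1 = \frac{150}{7} \cdot 1 = \frac{150}{7}$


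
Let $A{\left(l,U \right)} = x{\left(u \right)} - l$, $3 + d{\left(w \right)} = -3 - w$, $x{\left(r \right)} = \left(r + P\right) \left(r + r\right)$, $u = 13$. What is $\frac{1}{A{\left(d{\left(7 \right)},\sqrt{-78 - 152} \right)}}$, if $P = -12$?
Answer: $\frac{1}{39} \approx 0.025641$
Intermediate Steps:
$x{\left(r \right)} = 2 r \left(-12 + r\right)$ ($x{\left(r \right)} = \left(r - 12\right) \left(r + r\right) = \left(-12 + r\right) 2 r = 2 r \left(-12 + r\right)$)
$d{\left(w \right)} = -6 - w$ ($d{\left(w \right)} = -3 - \left(3 + w\right) = -6 - w$)
$A{\left(l,U \right)} = 26 - l$ ($A{\left(l,U \right)} = 2 \cdot 13 \left(-12 + 13\right) - l = 2 \cdot 13 \cdot 1 - l = 26 - l$)
$\frac{1}{A{\left(d{\left(7 \right)},\sqrt{-78 - 152} \right)}} = \frac{1}{26 - \left(-6 - 7\right)} = \frac{1}{26 - -13} = \frac{1}{26 + 13} = \frac{1}{39}$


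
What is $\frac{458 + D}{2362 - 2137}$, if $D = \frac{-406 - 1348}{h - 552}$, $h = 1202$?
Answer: $\frac{147973}{73125} \approx 2.0236$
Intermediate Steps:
$D = - \frac{877}{325}$ ($D = \frac{-406 - 1348}{1202 - 552} = \frac{-406 - 1348}{650} = \left(-1754\right) \frac{1}{650} = - \frac{877}{325} \approx -2.6985$)
$\frac{458 + D}{2362 - 2137} = \frac{458 - \frac{877}{325}}{2362 - 2137} = \frac{147973}{325 \cdot 225} = \frac{147973}{325} \cdot \frac{1}{225} = \frac{147973}{73125}$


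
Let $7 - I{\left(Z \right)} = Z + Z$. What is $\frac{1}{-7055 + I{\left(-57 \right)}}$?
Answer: $- \frac{1}{6934} \approx -0.00014422$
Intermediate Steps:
$I{\left(Z \right)} = 7 - 2 Z$ ($I{\left(Z \right)} = 7 - \left(Z + Z\right) = 7 - 2 Z$)
$\frac{1}{-7055 + I{\left(-57 \right)}} = \frac{1}{-7055 + \left(7 - -114\right)} = \frac{1}{-7055 + \left(7 + 114\right)} = \frac{1}{-7055 + 121} = \frac{1}{-6934} = - \frac{1}{6934}$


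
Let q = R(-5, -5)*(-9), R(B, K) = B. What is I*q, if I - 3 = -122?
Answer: -5355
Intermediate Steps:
I = -119 (I = 3 - 122 = -119)
q = 45 (q = -5*(-9) = 45)
I*q = -119*45 = -5355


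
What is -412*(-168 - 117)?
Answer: 117420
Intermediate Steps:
-412*(-168 - 117) = -412*(-285) = 117420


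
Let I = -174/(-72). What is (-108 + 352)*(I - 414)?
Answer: -301279/3 ≈ -1.0043e+5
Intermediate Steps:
I = 29/12 (I = -174*(-1/72) = 29/12 ≈ 2.4167)
(-108 + 352)*(I - 414) = (-108 + 352)*(29/12 - 414) = 244*(-4939/12) = -301279/3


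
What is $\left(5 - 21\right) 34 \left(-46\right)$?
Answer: $25024$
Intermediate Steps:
$\left(5 - 21\right) 34 \left(-46\right) = \left(-16\right) 34 \left(-46\right) = \left(-544\right) \left(-46\right) = 25024$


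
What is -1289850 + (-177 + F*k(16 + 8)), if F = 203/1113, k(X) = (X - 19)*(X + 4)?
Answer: -205110233/159 ≈ -1.2900e+6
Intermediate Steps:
k(X) = (-19 + X)*(4 + X)
F = 29/159 (F = 203*(1/1113) = 29/159 ≈ 0.18239)
-1289850 + (-177 + F*k(16 + 8)) = -1289850 + (-177 + 29*(-76 + (16 + 8)**2 - 15*(16 + 8))/159) = -1289850 + (-177 + 29*(-76 + 24**2 - 15*24)/159) = -1289850 + (-177 + 29*(-76 + 576 - 360)/159) = -1289850 + (-177 + (29/159)*140) = -1289850 + (-177 + 4060/159) = -1289850 - 24083/159 = -205110233/159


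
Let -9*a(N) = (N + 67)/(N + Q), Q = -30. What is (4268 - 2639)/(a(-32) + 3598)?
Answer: 908982/2007719 ≈ 0.45274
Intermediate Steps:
a(N) = -(67 + N)/(9*(-30 + N)) (a(N) = -(N + 67)/(9*(N - 30)) = -(67 + N)/(9*(-30 + N)))
(4268 - 2639)/(a(-32) + 3598) = (4268 - 2639)/((-67 - 1*(-32))/(9*(-30 - 32)) + 3598) = 1629/((⅑)*(-67 + 32)/(-62) + 3598) = 1629/((⅑)*(-1/62)*(-35) + 3598) = 1629/(35/558 + 3598) = 1629/(2007719/558) = 1629*(558/2007719) = 908982/2007719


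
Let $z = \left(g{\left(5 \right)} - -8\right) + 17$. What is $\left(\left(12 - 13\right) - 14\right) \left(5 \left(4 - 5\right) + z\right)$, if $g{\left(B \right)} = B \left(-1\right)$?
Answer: $-225$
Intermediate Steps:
$g{\left(B \right)} = - B$
$z = 20$ ($z = \left(\left(-1\right) 5 - -8\right) + 17 = \left(-5 + 8\right) + 17 = 3 + 17 = 20$)
$\left(\left(12 - 13\right) - 14\right) \left(5 \left(4 - 5\right) + z\right) = \left(\left(12 - 13\right) - 14\right) \left(5 \left(4 - 5\right) + 20\right) = \left(-1 - 14\right) \left(5 \left(-1\right) + 20\right) = - 15 \left(-5 + 20\right) = \left(-15\right) 15 = -225$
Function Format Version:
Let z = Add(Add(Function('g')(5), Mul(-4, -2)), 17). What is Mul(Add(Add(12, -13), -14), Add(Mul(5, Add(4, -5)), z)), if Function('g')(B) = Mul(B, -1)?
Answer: -225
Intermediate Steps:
Function('g')(B) = Mul(-1, B)
z = 20 (z = Add(Add(Mul(-1, 5), Mul(-4, -2)), 17) = Add(Add(-5, 8), 17) = Add(3, 17) = 20)
Mul(Add(Add(12, -13), -14), Add(Mul(5, Add(4, -5)), z)) = Mul(Add(Add(12, -13), -14), Add(Mul(5, Add(4, -5)), 20)) = Mul(Add(-1, -14), Add(Mul(5, -1), 20)) = Mul(-15, Add(-5, 20)) = Mul(-15, 15) = -225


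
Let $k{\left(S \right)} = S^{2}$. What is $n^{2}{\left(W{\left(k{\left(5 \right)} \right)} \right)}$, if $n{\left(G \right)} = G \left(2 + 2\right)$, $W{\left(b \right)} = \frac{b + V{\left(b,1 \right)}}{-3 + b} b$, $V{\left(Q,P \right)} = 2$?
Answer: $\frac{1822500}{121} \approx 15062.0$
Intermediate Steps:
$W{\left(b \right)} = \frac{b \left(2 + b\right)}{-3 + b}$ ($W{\left(b \right)} = \frac{b + 2}{-3 + b} b = \frac{2 + b}{-3 + b} b = \frac{b \left(2 + b\right)}{-3 + b}$)
$n{\left(G \right)} = 4 G$ ($n{\left(G \right)} = G 4 = 4 G$)
$n^{2}{\left(W{\left(k{\left(5 \right)} \right)} \right)} = \left(4 \frac{5^{2} \left(2 + 5^{2}\right)}{-3 + 5^{2}}\right)^{2} = \left(4 \frac{25 \left(2 + 25\right)}{-3 + 25}\right)^{2} = \left(4 \cdot 25 \cdot \frac{1}{22} \cdot 27\right)^{2} = \left(4 \cdot \frac{675}{22}\right)^{2} = \left(\frac{1350}{11}\right)^{2} = \frac{1822500}{121}$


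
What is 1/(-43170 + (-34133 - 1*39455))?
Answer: -1/116758 ≈ -8.5647e-6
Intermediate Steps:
1/(-43170 + (-34133 - 1*39455)) = 1/(-43170 + (-34133 - 39455)) = 1/(-43170 - 73588) = 1/(-116758) = -1/116758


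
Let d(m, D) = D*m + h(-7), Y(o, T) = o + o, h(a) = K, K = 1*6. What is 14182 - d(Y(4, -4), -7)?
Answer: 14232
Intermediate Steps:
K = 6
h(a) = 6
Y(o, T) = 2*o
d(m, D) = 6 + D*m (d(m, D) = D*m + 6 = 6 + D*m)
14182 - d(Y(4, -4), -7) = 14182 - (6 - 14*4) = 14182 - (6 - 7*8) = 14182 - (6 - 56) = 14182 - 1*(-50) = 14182 + 50 = 14232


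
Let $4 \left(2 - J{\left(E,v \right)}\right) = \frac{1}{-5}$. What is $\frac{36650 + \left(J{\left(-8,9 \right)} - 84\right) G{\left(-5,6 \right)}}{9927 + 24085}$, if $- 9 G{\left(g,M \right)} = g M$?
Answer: $\frac{218261}{204072} \approx 1.0695$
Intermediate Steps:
$G{\left(g,M \right)} = - \frac{M g}{9}$ ($G{\left(g,M \right)} = - \frac{g M}{9} = - \frac{M g}{9}$)
$J{\left(E,v \right)} = \frac{41}{20}$ ($J{\left(E,v \right)} = 2 - \frac{1}{4 \left(-5\right)} = 2 - - \frac{1}{20} = 2 + \frac{1}{20} = \frac{41}{20}$)
$\frac{36650 + \left(J{\left(-8,9 \right)} - 84\right) G{\left(-5,6 \right)}}{9927 + 24085} = \frac{36650 + \left(\frac{41}{20} - 84\right) \left(\left(- \frac{1}{9}\right) 6 \left(-5\right)\right)}{9927 + 24085} = \frac{36650 - \frac{1639}{6}}{34012} = \left(36650 - \frac{1639}{6}\right) \frac{1}{34012} = \frac{218261}{6} \cdot \frac{1}{34012} = \frac{218261}{204072}$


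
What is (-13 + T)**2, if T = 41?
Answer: 784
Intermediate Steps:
(-13 + T)**2 = (-13 + 41)**2 = 28**2 = 784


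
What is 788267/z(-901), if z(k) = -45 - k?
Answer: 788267/856 ≈ 920.87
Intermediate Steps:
788267/z(-901) = 788267/(-45 - 1*(-901)) = 788267/(-45 + 901) = 788267/856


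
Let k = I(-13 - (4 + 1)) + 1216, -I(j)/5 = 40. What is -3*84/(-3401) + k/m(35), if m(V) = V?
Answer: 3464236/119035 ≈ 29.103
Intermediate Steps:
I(j) = -200 (I(j) = -5*40 = -200)
k = 1016 (k = -200 + 1216 = 1016)
-3*84/(-3401) + k/m(35) = -3*84/(-3401) + 1016/35 = -252*(-1/3401) + 1016*(1/35) = 252/3401 + 1016/35 = 3464236/119035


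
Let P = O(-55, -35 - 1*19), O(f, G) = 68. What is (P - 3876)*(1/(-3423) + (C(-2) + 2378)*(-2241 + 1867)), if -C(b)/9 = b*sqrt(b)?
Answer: 1656110274208/489 + 25635456*I*sqrt(2) ≈ 3.3867e+9 + 3.6254e+7*I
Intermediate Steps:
C(b) = -9*b**(3/2) (C(b) = -9*b*sqrt(b) = -9*b**(3/2))
P = 68
(P - 3876)*(1/(-3423) + (C(-2) + 2378)*(-2241 + 1867)) = (68 - 3876)*(1/(-3423) + (-(-18)*I*sqrt(2) + 2378)*(-2241 + 1867)) = -3808*(-1/3423 + (-(-18)*I*sqrt(2) + 2378)*(-374)) = -3808*(-1/3423 + (18*I*sqrt(2) + 2378)*(-374)) = -3808*(-1/3423 + (2378 + 18*I*sqrt(2))*(-374)) = -3808*(-1/3423 + (-889372 - 6732*I*sqrt(2))) = -3808*(-3044320357/3423 - 6732*I*sqrt(2)) = 1656110274208/489 + 25635456*I*sqrt(2)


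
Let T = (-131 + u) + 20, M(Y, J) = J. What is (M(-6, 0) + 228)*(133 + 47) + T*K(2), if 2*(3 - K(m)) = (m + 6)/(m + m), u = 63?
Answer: 40944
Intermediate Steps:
K(m) = 3 - (6 + m)/(4*m) (K(m) = 3 - (m + 6)/(2*(m + m)) = 3 - (6 + m)/(2*(2*m)) = 3 - (6 + m)*1/(2*m)/2 = 3 - (6 + m)/(4*m))
T = -48 (T = (-131 + 63) + 20 = -68 + 20 = -48)
(M(-6, 0) + 228)*(133 + 47) + T*K(2) = (0 + 228)*(133 + 47) - 12*(-6 + 11*2)/2 = 228*180 - 12*(-6 + 22)/2 = 41040 - 12*16/2 = 41040 - 48*2 = 41040 - 96 = 40944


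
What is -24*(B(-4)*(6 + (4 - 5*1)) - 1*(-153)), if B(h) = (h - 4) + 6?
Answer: -3432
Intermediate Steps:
B(h) = 2 + h (B(h) = (-4 + h) + 6 = 2 + h)
-24*(B(-4)*(6 + (4 - 5*1)) - 1*(-153)) = -24*((2 - 4)*(6 + (4 - 5*1)) - 1*(-153)) = -24*(-2*(6 + (4 - 5)) + 153) = -24*(-2*(6 - 1) + 153) = -24*(-2*5 + 153) = -24*(-10 + 153) = -24*143 = -3432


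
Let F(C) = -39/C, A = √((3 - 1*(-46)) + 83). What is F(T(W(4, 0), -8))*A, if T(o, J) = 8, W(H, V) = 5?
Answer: -39*√33/4 ≈ -56.009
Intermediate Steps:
A = 2*√33 (A = √((3 + 46) + 83) = √(49 + 83) = √132 = 2*√33 ≈ 11.489)
F(T(W(4, 0), -8))*A = (-39/8)*(2*√33) = (-39*⅛)*(2*√33) = -39*√33/4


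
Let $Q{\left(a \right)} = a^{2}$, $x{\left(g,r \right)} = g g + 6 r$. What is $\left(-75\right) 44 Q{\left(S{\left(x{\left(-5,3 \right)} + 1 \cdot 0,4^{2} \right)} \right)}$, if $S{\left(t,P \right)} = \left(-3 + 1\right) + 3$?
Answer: $-3300$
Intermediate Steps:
$x{\left(g,r \right)} = g^{2} + 6 r$
$S{\left(t,P \right)} = 1$ ($S{\left(t,P \right)} = -2 + 3 = 1$)
$\left(-75\right) 44 Q{\left(S{\left(x{\left(-5,3 \right)} + 1 \cdot 0,4^{2} \right)} \right)} = \left(-75\right) 44 \cdot 1^{2} = \left(-3300\right) 1 = -3300$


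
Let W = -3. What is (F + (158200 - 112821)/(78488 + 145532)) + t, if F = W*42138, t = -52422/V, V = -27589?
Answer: -33969008116663/268716860 ≈ -1.2641e+5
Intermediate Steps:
t = 52422/27589 (t = -52422/(-27589) = -52422*(-1/27589) = 52422/27589 ≈ 1.9001)
F = -126414 (F = -3*42138 = -126414)
(F + (158200 - 112821)/(78488 + 145532)) + t = (-126414 + (158200 - 112821)/(78488 + 145532)) + 52422/27589 = (-126414 + 45379/224020) + 52422/27589 = (-126414 + 45379*(1/224020)) + 52422/27589 = (-126414 + 1973/9740) + 52422/27589 = -1231270387/9740 + 52422/27589 = -33969008116663/268716860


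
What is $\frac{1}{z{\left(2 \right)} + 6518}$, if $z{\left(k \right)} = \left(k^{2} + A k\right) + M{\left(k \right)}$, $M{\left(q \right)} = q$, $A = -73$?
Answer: $\frac{1}{6378} \approx 0.00015679$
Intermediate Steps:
$z{\left(k \right)} = k^{2} - 72 k$ ($z{\left(k \right)} = \left(k^{2} - 73 k\right) + k = k^{2} - 72 k$)
$\frac{1}{z{\left(2 \right)} + 6518} = \frac{1}{2 \left(-72 + 2\right) + 6518} = \frac{1}{2 \left(-70\right) + 6518} = \frac{1}{-140 + 6518} = \frac{1}{6378}$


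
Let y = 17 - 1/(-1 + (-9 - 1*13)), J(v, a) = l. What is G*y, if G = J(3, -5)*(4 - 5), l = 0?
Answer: 0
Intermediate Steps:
J(v, a) = 0
G = 0 (G = 0*(4 - 5) = 0*(-1) = 0)
y = 392/23 (y = 17 - 1/(-1 + (-9 - 13)) = 17 - 1/(-1 - 22) = 17 - 1/(-23) = 17 - 1*(-1/23) = 17 + 1/23 = 392/23 ≈ 17.043)
G*y = 0*(392/23) = 0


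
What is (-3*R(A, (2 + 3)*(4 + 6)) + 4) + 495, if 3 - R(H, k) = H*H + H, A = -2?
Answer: 496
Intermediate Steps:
R(H, k) = 3 - H - H**2 (R(H, k) = 3 - (H*H + H) = 3 - (H**2 + H) = 3 - (H + H**2) = 3 + (-H - H**2) = 3 - H - H**2)
(-3*R(A, (2 + 3)*(4 + 6)) + 4) + 495 = (-3*(3 - 1*(-2) - 1*(-2)**2) + 4) + 495 = (-3*(3 + 2 - 1*4) + 4) + 495 = (-3*(3 + 2 - 4) + 4) + 495 = (-3*1 + 4) + 495 = (-3 + 4) + 495 = 1 + 495 = 496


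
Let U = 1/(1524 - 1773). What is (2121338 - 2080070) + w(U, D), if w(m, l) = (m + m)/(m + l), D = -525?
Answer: 2697400285/65363 ≈ 41268.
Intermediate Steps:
U = -1/249 (U = 1/(-249) = -1/249 ≈ -0.0040161)
w(m, l) = 2*m/(l + m) (w(m, l) = (2*m)/(l + m) = 2*m/(l + m))
(2121338 - 2080070) + w(U, D) = (2121338 - 2080070) + 2*(-1/249)/(-525 - 1/249) = 41268 + 2*(-1/249)/(-130726/249) = 41268 + 2*(-1/249)*(-249/130726) = 41268 + 1/65363 = 2697400285/65363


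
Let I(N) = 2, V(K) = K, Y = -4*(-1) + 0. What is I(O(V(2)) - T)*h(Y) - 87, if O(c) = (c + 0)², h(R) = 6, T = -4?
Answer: -75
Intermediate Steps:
Y = 4 (Y = 4 + 0 = 4)
O(c) = c²
I(O(V(2)) - T)*h(Y) - 87 = 2*6 - 87 = 12 - 87 = -75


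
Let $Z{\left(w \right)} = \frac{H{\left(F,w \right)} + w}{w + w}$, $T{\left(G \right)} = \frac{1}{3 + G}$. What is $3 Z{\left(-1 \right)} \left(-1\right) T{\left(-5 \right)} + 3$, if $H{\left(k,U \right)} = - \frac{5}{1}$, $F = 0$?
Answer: $\frac{15}{2} \approx 7.5$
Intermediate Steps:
$H{\left(k,U \right)} = -5$ ($H{\left(k,U \right)} = \left(-5\right) 1 = -5$)
$Z{\left(w \right)} = \frac{-5 + w}{2 w}$ ($Z{\left(w \right)} = \frac{-5 + w}{w + w} = \frac{-5 + w}{2 w}$)
$3 Z{\left(-1 \right)} \left(-1\right) T{\left(-5 \right)} + 3 = \frac{3 \frac{-5 - 1}{2 \left(-1\right)} \left(-1\right)}{3 - 5} + 3 = \frac{3 \cdot \frac{1}{2} \left(-1\right) \left(-6\right) \left(-1\right)}{-2} + 3 = 3 \cdot 3 \left(-1\right) \left(- \frac{1}{2}\right) + 3 = 9 \left(-1\right) \left(- \frac{1}{2}\right) + 3 = \left(-9\right) \left(- \frac{1}{2}\right) + 3 = \frac{9}{2} + 3 = \frac{15}{2}$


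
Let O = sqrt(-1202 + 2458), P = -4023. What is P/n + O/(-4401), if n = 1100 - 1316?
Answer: 149/8 - 2*sqrt(314)/4401 ≈ 18.617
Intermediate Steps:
O = 2*sqrt(314) (O = sqrt(1256) = 2*sqrt(314) ≈ 35.440)
n = -216
P/n + O/(-4401) = -4023/(-216) + (2*sqrt(314))/(-4401) = -4023*(-1/216) + (2*sqrt(314))*(-1/4401) = 149/8 - 2*sqrt(314)/4401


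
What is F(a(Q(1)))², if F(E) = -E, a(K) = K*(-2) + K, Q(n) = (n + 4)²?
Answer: 625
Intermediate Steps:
Q(n) = (4 + n)²
a(K) = -K (a(K) = -2*K + K = -K)
F(a(Q(1)))² = (-(-1)*(4 + 1)²)² = (-(-1)*5²)² = (-(-1)*25)² = (-1*(-25))² = 25² = 625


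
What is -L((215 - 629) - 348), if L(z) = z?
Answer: 762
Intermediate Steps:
-L((215 - 629) - 348) = -((215 - 629) - 348) = -(-414 - 348) = -1*(-762) = 762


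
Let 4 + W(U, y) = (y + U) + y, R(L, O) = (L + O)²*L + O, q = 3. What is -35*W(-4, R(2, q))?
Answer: -3430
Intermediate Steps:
R(L, O) = O + L*(L + O)² (R(L, O) = L*(L + O)² + O = O + L*(L + O)²)
W(U, y) = -4 + U + 2*y (W(U, y) = -4 + ((y + U) + y) = -4 + ((U + y) + y) = -4 + (U + 2*y) = -4 + U + 2*y)
-35*W(-4, R(2, q)) = -35*(-4 - 4 + 2*(3 + 2*(2 + 3)²)) = -35*(-4 - 4 + 2*(3 + 2*5²)) = -35*(-4 - 4 + 2*(3 + 2*25)) = -35*(-4 - 4 + 2*(3 + 50)) = -35*(-4 - 4 + 2*53) = -35*(-4 - 4 + 106) = -35*98 = -3430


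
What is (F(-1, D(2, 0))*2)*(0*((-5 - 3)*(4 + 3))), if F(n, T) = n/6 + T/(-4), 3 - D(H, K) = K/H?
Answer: 0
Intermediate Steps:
D(H, K) = 3 - K/H
F(n, T) = -T/4 + n/6 (F(n, T) = n*(1/6) + T*(-1/4) = n/6 - T/4 = -T/4 + n/6)
(F(-1, D(2, 0))*2)*(0*((-5 - 3)*(4 + 3))) = ((-(3 - 1*0/2)/4 + (1/6)*(-1))*2)*(0*((-5 - 3)*(4 + 3))) = ((-(3 - 1*0*1/2)/4 - 1/6)*2)*(0*(-8*7)) = ((-(3 + 0)/4 - 1/6)*2)*(0*(-56)) = ((-1/4*3 - 1/6)*2)*0 = ((-3/4 - 1/6)*2)*0 = -11/12*2*0 = -11/6*0 = 0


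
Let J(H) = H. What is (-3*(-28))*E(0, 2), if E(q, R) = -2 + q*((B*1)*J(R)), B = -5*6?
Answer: -168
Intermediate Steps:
B = -30
E(q, R) = -2 - 30*R*q (E(q, R) = -2 + q*((-30*1)*R) = -2 + q*(-30*R) = -2 - 30*R*q)
(-3*(-28))*E(0, 2) = (-3*(-28))*(-2 - 30*2*0) = 84*(-2 + 0) = 84*(-2) = -168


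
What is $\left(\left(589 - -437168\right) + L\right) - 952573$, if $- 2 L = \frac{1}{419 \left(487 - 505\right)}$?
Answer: $- \frac{7765484543}{15084} \approx -5.1482 \cdot 10^{5}$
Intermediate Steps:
$L = \frac{1}{15084}$ ($L = - \frac{1}{2 \cdot 419 \left(487 - 505\right)} = - \frac{1}{2 \cdot 419 \left(-18\right)} = - \frac{1}{2 \left(-7542\right)} = \left(- \frac{1}{2}\right) \left(- \frac{1}{7542}\right) = \frac{1}{15084} \approx 6.6295 \cdot 10^{-5}$)
$\left(\left(589 - -437168\right) + L\right) - 952573 = \left(\left(589 - -437168\right) + \frac{1}{15084}\right) - 952573 = \left(\left(589 + 437168\right) + \frac{1}{15084}\right) - 952573 = \left(437757 + \frac{1}{15084}\right) - 952573 = \frac{6603126589}{15084} - 952573 = - \frac{7765484543}{15084}$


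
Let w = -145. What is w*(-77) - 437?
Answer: 10728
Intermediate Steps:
w*(-77) - 437 = -145*(-77) - 437 = 11165 - 437 = 10728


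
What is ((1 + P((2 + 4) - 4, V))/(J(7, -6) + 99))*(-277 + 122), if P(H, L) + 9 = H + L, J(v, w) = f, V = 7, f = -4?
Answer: -31/19 ≈ -1.6316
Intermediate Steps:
J(v, w) = -4
P(H, L) = -9 + H + L (P(H, L) = -9 + (H + L) = -9 + H + L)
((1 + P((2 + 4) - 4, V))/(J(7, -6) + 99))*(-277 + 122) = ((1 + (-9 + ((2 + 4) - 4) + 7))/(-4 + 99))*(-277 + 122) = ((1 + (-9 + (6 - 4) + 7))/95)*(-155) = ((1 + (-9 + 2 + 7))*(1/95))*(-155) = ((1 + 0)*(1/95))*(-155) = (1*(1/95))*(-155) = (1/95)*(-155) = -31/19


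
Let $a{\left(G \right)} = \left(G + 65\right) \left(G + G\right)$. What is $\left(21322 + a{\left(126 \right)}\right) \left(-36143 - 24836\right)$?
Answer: $-4235235466$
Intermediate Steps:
$a{\left(G \right)} = 2 G \left(65 + G\right)$ ($a{\left(G \right)} = \left(65 + G\right) 2 G = 2 G \left(65 + G\right)$)
$\left(21322 + a{\left(126 \right)}\right) \left(-36143 - 24836\right) = \left(21322 + 2 \cdot 126 \left(65 + 126\right)\right) \left(-36143 - 24836\right) = \left(21322 + 2 \cdot 126 \cdot 191\right) \left(-60979\right) = \left(21322 + 48132\right) \left(-60979\right) = 69454 \left(-60979\right) = -4235235466$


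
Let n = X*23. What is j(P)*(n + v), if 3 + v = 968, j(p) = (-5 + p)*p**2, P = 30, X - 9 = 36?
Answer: 45000000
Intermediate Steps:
X = 45 (X = 9 + 36 = 45)
n = 1035 (n = 45*23 = 1035)
j(p) = p**2*(-5 + p)
v = 965 (v = -3 + 968 = 965)
j(P)*(n + v) = (30**2*(-5 + 30))*(1035 + 965) = (900*25)*2000 = 22500*2000 = 45000000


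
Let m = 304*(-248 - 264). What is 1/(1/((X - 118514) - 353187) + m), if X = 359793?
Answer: -111908/17418256385 ≈ -6.4248e-6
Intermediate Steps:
m = -155648 (m = 304*(-512) = -155648)
1/(1/((X - 118514) - 353187) + m) = 1/(1/((359793 - 118514) - 353187) - 155648) = 1/(1/(241279 - 353187) - 155648) = 1/(1/(-111908) - 155648) = 1/(-1/111908 - 155648) = 1/(-17418256385/111908) = -111908/17418256385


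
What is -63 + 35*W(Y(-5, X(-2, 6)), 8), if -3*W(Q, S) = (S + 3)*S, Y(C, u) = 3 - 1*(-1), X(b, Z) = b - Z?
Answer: -3269/3 ≈ -1089.7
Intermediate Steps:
Y(C, u) = 4 (Y(C, u) = 3 + 1 = 4)
W(Q, S) = -S*(3 + S)/3 (W(Q, S) = -(S + 3)*S/3 = -(3 + S)*S/3 = -S*(3 + S)/3)
-63 + 35*W(Y(-5, X(-2, 6)), 8) = -63 + 35*(-⅓*8*(3 + 8)) = -63 + 35*(-⅓*8*11) = -63 + 35*(-88/3) = -63 - 3080/3 = -3269/3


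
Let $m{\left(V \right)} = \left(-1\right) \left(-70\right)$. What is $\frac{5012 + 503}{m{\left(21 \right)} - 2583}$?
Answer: $- \frac{5515}{2513} \approx -2.1946$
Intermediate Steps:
$m{\left(V \right)} = 70$
$\frac{5012 + 503}{m{\left(21 \right)} - 2583} = \frac{5012 + 503}{70 - 2583} = \frac{5515}{-2513} = 5515 \left(- \frac{1}{2513}\right) = - \frac{5515}{2513}$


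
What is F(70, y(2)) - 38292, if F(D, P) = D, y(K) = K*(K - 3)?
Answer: -38222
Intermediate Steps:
y(K) = K*(-3 + K)
F(70, y(2)) - 38292 = 70 - 38292 = -38222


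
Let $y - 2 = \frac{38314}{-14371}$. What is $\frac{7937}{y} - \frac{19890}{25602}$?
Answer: $- \frac{28631585917}{2402572} \approx -11917.0$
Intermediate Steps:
$y = - \frac{9572}{14371}$ ($y = 2 + \frac{38314}{-14371} = 2 + 38314 \left(- \frac{1}{14371}\right) = 2 - \frac{38314}{14371} = - \frac{9572}{14371} \approx -0.66606$)
$\frac{7937}{y} - \frac{19890}{25602} = \frac{7937}{- \frac{9572}{14371}} - \frac{19890}{25602} = 7937 \left(- \frac{14371}{9572}\right) - \frac{195}{251} = - \frac{114062627}{9572} - \frac{195}{251} = - \frac{28631585917}{2402572}$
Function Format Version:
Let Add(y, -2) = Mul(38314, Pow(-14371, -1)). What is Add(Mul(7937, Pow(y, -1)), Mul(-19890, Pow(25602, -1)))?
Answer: Rational(-28631585917, 2402572) ≈ -11917.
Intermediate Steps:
y = Rational(-9572, 14371) (y = Add(2, Mul(38314, Pow(-14371, -1))) = Add(2, Mul(38314, Rational(-1, 14371))) = Add(2, Rational(-38314, 14371)) = Rational(-9572, 14371) ≈ -0.66606)
Add(Mul(7937, Pow(y, -1)), Mul(-19890, Pow(25602, -1))) = Add(Mul(7937, Pow(Rational(-9572, 14371), -1)), Mul(-19890, Pow(25602, -1))) = Add(Mul(7937, Rational(-14371, 9572)), Mul(-19890, Rational(1, 25602))) = Add(Rational(-114062627, 9572), Rational(-195, 251)) = Rational(-28631585917, 2402572)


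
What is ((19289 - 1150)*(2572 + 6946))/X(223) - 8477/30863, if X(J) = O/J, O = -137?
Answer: -169747741061321/604033 ≈ -2.8102e+8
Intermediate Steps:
X(J) = -137/J
((19289 - 1150)*(2572 + 6946))/X(223) - 8477/30863 = ((19289 - 1150)*(2572 + 6946))/((-137/223)) - 8477/30863 = (18139*9518)/((-137*1/223)) - 8477*1/30863 = 172647002/(-137/223) - 1211/4409 = 172647002*(-223/137) - 1211/4409 = -38500281446/137 - 1211/4409 = -169747741061321/604033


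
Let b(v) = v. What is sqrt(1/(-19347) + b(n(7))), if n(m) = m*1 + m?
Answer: sqrt(5240270379)/19347 ≈ 3.7416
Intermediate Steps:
n(m) = 2*m (n(m) = m + m = 2*m)
sqrt(1/(-19347) + b(n(7))) = sqrt(1/(-19347) + 2*7) = sqrt(-1/19347 + 14) = sqrt(270857/19347) = sqrt(5240270379)/19347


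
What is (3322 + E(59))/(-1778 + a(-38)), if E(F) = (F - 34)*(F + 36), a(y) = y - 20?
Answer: -211/68 ≈ -3.1029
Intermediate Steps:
a(y) = -20 + y
E(F) = (-34 + F)*(36 + F)
(3322 + E(59))/(-1778 + a(-38)) = (3322 + (-1224 + 59² + 2*59))/(-1778 + (-20 - 38)) = (3322 + (-1224 + 3481 + 118))/(-1778 - 58) = (3322 + 2375)/(-1836) = 5697*(-1/1836) = -211/68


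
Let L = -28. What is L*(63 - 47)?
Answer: -448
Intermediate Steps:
L*(63 - 47) = -28*(63 - 47) = -28*16 = -448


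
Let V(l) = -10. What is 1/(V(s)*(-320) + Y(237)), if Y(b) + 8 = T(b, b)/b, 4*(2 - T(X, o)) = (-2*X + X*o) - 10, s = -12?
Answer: 316/990113 ≈ 0.00031916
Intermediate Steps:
T(X, o) = 9/2 + X/2 - X*o/4 (T(X, o) = 2 - ((-2*X + X*o) - 10)/4 = 2 - (-10 - 2*X + X*o)/4 = 2 + (5/2 + X/2 - X*o/4) = 9/2 + X/2 - X*o/4)
Y(b) = -8 + (9/2 + b/2 - b**2/4)/b (Y(b) = -8 + (9/2 + b/2 - b*b/4)/b = -8 + (9/2 + b/2 - b**2/4)/b)
1/(V(s)*(-320) + Y(237)) = 1/(-10*(-320) + (1/4)*(18 - 1*237**2 - 30*237)/237) = 1/(3200 + (1/4)*(1/237)*(18 - 1*56169 - 7110)) = 1/(3200 + (1/4)*(1/237)*(18 - 56169 - 7110)) = 1/(3200 + (1/4)*(1/237)*(-63261)) = 1/(3200 - 21087/316) = 1/(990113/316) = 316/990113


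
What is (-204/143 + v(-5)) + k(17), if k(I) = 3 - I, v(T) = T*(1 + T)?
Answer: 654/143 ≈ 4.5734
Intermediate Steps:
(-204/143 + v(-5)) + k(17) = (-204/143 - 5*(1 - 5)) + (3 - 1*17) = (-204*1/143 - 5*(-4)) + (3 - 17) = (-204/143 + 20) - 14 = 2656/143 - 14 = 654/143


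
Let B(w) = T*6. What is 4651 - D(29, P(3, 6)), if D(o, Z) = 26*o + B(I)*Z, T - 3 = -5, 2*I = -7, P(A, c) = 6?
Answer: 3969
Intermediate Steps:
I = -7/2 (I = (½)*(-7) = -7/2 ≈ -3.5000)
T = -2 (T = 3 - 5 = -2)
B(w) = -12 (B(w) = -2*6 = -12)
D(o, Z) = -12*Z + 26*o (D(o, Z) = 26*o - 12*Z = -12*Z + 26*o)
4651 - D(29, P(3, 6)) = 4651 - (-12*6 + 26*29) = 4651 - (-72 + 754) = 4651 - 1*682 = 4651 - 682 = 3969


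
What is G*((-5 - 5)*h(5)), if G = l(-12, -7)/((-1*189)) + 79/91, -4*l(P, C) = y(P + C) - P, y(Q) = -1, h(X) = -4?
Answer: 86750/2457 ≈ 35.307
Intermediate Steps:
l(P, C) = 1/4 + P/4 (l(P, C) = -(-1 - P)/4 = 1/4 + P/4)
G = 8675/9828 (G = (1/4 + (1/4)*(-12))/((-1*189)) + 79/91 = (1/4 - 3)/(-189) + 79*(1/91) = -11/4*(-1/189) + 79/91 = 11/756 + 79/91 = 8675/9828 ≈ 0.88268)
G*((-5 - 5)*h(5)) = 8675*((-5 - 5)*(-4))/9828 = 8675*(-10*(-4))/9828 = (8675/9828)*40 = 86750/2457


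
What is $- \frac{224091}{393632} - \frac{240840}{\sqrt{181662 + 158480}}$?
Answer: $- \frac{224091}{393632} - \frac{120420 \sqrt{340142}}{170071} \approx -413.52$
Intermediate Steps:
$- \frac{224091}{393632} - \frac{240840}{\sqrt{181662 + 158480}} = \left(-224091\right) \frac{1}{393632} - \frac{240840}{\sqrt{340142}} = - \frac{224091}{393632} - 240840 \frac{\sqrt{340142}}{340142} = - \frac{224091}{393632} - \frac{120420 \sqrt{340142}}{170071}$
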